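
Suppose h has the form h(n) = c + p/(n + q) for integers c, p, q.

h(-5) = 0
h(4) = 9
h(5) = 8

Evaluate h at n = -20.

3

(h(n) − c)(n + q) = p for each data point; the three points give a linear system in c and q, then p follows.
Solving: c = 4, q = 0, p = 20, so h(n) = 4 + 20/(n + 0).
Then h(-20) = 4 + 20/(-20) = 3.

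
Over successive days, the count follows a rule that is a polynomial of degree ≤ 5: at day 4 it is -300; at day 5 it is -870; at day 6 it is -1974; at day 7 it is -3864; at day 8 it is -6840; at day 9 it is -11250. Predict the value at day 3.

Write the value at x as P(x).
First differences: -570, -1104, -1890, -2976, -4410. Second differences: -534, -786, -1086, -1434. Third differences: -252, -300, -348. Fourth differences: -48, -48.
Level-4 differences are constant, so P has degree 4.
Fitting a degree-4 polynomial gives P(x) = -2x^4 + 2x³ + 5x² + x.
Then P(3) = -60.

-60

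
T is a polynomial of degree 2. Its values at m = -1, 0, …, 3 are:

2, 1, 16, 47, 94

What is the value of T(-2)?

19

First differences: -1, 15, 31, 47. Second differences: 16, 16, 16.
Level-2 differences are constant, so T has degree 2.
Fitting a degree-2 polynomial gives T(m) = 8m² + 7m + 1.
Then T(-2) = 19.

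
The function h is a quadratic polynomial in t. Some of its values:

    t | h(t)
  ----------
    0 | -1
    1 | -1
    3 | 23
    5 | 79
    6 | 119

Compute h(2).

Write h(t) = at² + bt + c; the 5 given values yield a linear system in the 3 coefficients.
Solving, h(t) = 4t² - 4t - 1.
Then h(2) = 7.

7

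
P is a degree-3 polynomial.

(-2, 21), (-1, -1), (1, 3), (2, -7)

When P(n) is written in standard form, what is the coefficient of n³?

Write P(n) = an³ + bn² + cn + d; the 4 given values yield a linear system in the 4 coefficients.
Solving, P(n) = -3n³ + 2n² + 5n - 1.
The coefficient of n³ is -3.

-3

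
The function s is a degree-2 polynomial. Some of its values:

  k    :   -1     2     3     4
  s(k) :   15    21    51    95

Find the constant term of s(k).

Write s(k) = ak² + bk + c; the 4 given values yield a linear system in the 3 coefficients.
Solving, s(k) = 7k² - 5k + 3.
The constant term is s(0) = 3.

3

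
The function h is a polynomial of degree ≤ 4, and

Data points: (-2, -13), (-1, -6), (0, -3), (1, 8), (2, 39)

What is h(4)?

Write h(m) = am^4 + bm³ + cm² + dm + e; the 5 given values yield a linear system in the 5 coefficients.
Solving, the leading coefficient vanishes, and h(m) = 2m³ + 4m² + 5m - 3.
Then h(4) = 209.

209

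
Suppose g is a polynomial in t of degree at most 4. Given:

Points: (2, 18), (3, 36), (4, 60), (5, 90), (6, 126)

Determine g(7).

168

First differences: 18, 24, 30, 36. Second differences: 6, 6, 6.
Level-2 differences are constant, so g has degree 2.
Extending the table by one column gives the next first difference 42, so g(7) = 126 + 42 = 168.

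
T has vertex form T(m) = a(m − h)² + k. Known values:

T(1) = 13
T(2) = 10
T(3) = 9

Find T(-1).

First differences -3, -1; second difference 2 = 2a, so a = 1.
Expanding, the m-coefficient is −2ah = -2h; matching it to the data gives h = 3, and then k = 9.
So T(m) = 1(m − 3)² + 9.
T(-1) = 1·(-4)² + 9 = 25.

25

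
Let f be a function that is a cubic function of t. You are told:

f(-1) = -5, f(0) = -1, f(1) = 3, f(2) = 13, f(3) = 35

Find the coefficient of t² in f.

0

First differences: 4, 4, 10, 22. Second differences: 0, 6, 12. Third differences: 6, 6.
Level-3 differences are constant, so f has degree 3.
Fitting a degree-3 polynomial gives f(t) = t³ + 3t - 1.
The coefficient of t² is 0.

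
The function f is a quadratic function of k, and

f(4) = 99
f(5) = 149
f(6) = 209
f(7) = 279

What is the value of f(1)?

9

First differences: 50, 60, 70. Second differences: 10, 10.
Level-2 differences are constant, so f has degree 2.
Fitting a degree-2 polynomial gives f(k) = 5k² + 5k - 1.
Then f(1) = 9.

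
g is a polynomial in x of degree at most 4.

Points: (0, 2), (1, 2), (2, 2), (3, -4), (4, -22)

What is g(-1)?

8

First differences: 0, 0, -6, -18. Second differences: 0, -6, -12. Third differences: -6, -6.
Level-3 differences are constant, so g has degree 3.
Fitting a degree-3 polynomial gives g(x) = -x³ + 3x² - 2x + 2.
Then g(-1) = 8.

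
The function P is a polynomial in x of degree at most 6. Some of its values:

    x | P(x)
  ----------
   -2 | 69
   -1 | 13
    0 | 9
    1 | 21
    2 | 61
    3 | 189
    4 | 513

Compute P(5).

1189

First differences: -56, -4, 12, 40, 128, 324. Second differences: 52, 16, 28, 88, 196. Third differences: -36, 12, 60, 108. Fourth differences: 48, 48, 48.
Level-4 differences are constant, so P has degree 4.
Fitting a degree-4 polynomial gives P(x) = 2x^4 - 2x³ + 6x² + 6x + 9.
Then P(5) = 1189.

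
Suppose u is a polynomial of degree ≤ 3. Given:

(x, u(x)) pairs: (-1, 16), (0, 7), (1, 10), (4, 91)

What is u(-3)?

Write u(x) = ax³ + bx² + cx + d; the 4 given values yield a linear system in the 4 coefficients.
Solving, the leading coefficient vanishes, and u(x) = 6x² - 3x + 7.
Then u(-3) = 70.

70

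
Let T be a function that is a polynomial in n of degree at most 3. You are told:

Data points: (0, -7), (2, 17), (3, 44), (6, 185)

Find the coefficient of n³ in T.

Write T(n) = an³ + bn² + cn + d; the 4 given values yield a linear system in the 4 coefficients.
Solving, the leading coefficient vanishes, and T(n) = 5n² + 2n - 7.
The coefficient of n³ is 0.

0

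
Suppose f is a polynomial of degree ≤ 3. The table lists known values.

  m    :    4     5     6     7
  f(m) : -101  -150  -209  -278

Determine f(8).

First differences: -49, -59, -69. Second differences: -10, -10.
Level-2 differences are constant, so f has degree 2.
Fitting a degree-2 polynomial gives f(m) = -5m² - 4m - 5.
Then f(8) = -357.

-357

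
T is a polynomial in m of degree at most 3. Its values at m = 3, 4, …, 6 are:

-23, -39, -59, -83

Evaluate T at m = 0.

First differences: -16, -20, -24. Second differences: -4, -4.
Level-2 differences are constant, so T has degree 2.
Fitting a degree-2 polynomial gives T(m) = -2m² - 2m + 1.
Then T(0) = 1.

1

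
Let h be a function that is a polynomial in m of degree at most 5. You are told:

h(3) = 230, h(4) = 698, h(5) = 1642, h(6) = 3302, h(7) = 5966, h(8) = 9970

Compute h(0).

2

Write h(m) = am^5 + bm^4 + cm³ + dm² + em + p; the 6 given values yield a linear system in the 6 coefficients.
Solving, the leading coefficient vanishes, and h(m) = 2m^4 + 4m³ - 4m² - 2m + 2.
Then h(0) = 2.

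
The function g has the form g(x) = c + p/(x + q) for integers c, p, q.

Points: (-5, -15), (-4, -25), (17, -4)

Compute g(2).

-1

(g(x) − c)(x + q) = p for each data point; the three points give a linear system in c and q, then p follows.
Solving: c = -5, q = 3, p = 20, so g(x) = -5 + 20/(x + 3).
Then g(2) = -5 + 20/5 = -1.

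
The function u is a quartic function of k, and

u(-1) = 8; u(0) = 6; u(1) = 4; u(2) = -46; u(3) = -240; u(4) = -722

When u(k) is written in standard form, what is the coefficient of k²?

2

Write u(k) = ak^4 + bk³ + ck² + dk + e; the 6 given values yield a linear system in the 5 coefficients.
Solving, u(k) = -2k^4 - 4k³ + 2k² + 2k + 6.
The coefficient of k² is 2.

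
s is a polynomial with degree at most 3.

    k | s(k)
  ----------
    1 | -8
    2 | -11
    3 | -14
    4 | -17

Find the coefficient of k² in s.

0

Write s(k) = ak³ + bk² + ck + d; the 4 given values yield a linear system in the 4 coefficients.
Solving, the top 2 coefficients vanish, and s(k) = -3k - 5.
The coefficient of k² is 0.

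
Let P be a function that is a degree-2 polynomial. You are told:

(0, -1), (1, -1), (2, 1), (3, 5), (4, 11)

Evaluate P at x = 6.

First differences: 0, 2, 4, 6. Second differences: 2, 2, 2.
Level-2 differences are constant, so P has degree 2.
Fitting a degree-2 polynomial gives P(x) = x² - x - 1.
Then P(6) = 29.

29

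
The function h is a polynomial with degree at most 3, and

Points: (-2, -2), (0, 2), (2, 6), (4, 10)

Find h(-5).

Write h(m) = am³ + bm² + cm + d; the 4 given values yield a linear system in the 4 coefficients.
Solving, the top 2 coefficients vanish, and h(m) = 2m + 2.
Then h(-5) = -8.

-8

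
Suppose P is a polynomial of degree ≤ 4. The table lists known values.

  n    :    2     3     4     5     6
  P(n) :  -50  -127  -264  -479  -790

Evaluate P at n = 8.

-1772

First differences: -77, -137, -215, -311. Second differences: -60, -78, -96. Third differences: -18, -18.
Level-3 differences are constant, so P has degree 3.
Fitting a degree-3 polynomial gives P(n) = -3n³ - 3n² - 5n - 4.
Then P(8) = -1772.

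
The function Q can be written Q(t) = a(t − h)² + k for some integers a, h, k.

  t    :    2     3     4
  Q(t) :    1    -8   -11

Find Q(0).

37

First differences -9, -3; second difference 6 = 2a, so a = 3.
Expanding, the t-coefficient is −2ah = -6h; matching it to the data gives h = 4, and then k = -11.
So Q(t) = 3(t − 4)² − 11.
Q(0) = 3·(-4)² − 11 = 37.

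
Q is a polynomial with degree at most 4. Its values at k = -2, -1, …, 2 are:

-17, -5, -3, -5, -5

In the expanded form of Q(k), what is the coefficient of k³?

Write Q(k) = ak^4 + bk³ + ck² + dk + e; the 5 given values yield a linear system in the 5 coefficients.
Solving, the leading coefficient vanishes, and Q(k) = k³ - 2k² - k - 3.
The coefficient of k³ is 1.

1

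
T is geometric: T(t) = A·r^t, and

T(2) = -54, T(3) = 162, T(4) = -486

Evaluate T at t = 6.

Consecutive ratio: 162/(-54) = -3, and -486/162 = -3, so r = -3.
Then A·(-3)^2 = -54 gives A = -6, and T(t) = -6·(-3)^t.
T(6) = -6·(-3)^6 = -4374.

-4374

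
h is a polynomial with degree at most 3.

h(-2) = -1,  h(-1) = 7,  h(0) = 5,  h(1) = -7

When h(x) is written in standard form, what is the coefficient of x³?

0

First differences: 8, -2, -12. Second differences: -10, -10.
Level-2 differences are constant, so h has degree 2.
Fitting a degree-2 polynomial gives h(x) = -5x² - 7x + 5.
The coefficient of x³ is 0.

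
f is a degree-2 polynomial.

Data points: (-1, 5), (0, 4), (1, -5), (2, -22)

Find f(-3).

First differences: -1, -9, -17. Second differences: -8, -8.
Level-2 differences are constant, so f has degree 2.
Fitting a degree-2 polynomial gives f(k) = -4k² - 5k + 4.
Then f(-3) = -17.

-17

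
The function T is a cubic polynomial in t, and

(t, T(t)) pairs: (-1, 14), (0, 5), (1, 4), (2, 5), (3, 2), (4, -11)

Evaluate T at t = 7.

Write T(t) = at³ + bt² + ct + d; the 6 given values yield a linear system in the 4 coefficients.
Solving, T(t) = -t³ + 4t² - 4t + 5.
Then T(7) = -170.

-170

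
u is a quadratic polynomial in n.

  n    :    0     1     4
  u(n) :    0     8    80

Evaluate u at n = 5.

Write u(n) = an² + bn + c; the 3 given values yield a linear system in the 3 coefficients.
Solving, u(n) = 4n² + 4n.
Then u(5) = 120.

120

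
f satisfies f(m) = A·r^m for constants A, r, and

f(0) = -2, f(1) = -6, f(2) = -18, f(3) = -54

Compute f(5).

-486

Consecutive ratio: -6/(-2) = 3, and -18/(-6) = 3, so r = 3.
Then A·3^0 = -2 gives A = -2, and f(m) = -2·3^m.
f(5) = -2·3^5 = -486.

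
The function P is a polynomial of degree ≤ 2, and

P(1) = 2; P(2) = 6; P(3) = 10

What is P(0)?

-2

First differences: 4, 4.
Level-1 differences are constant, so P has degree 1.
Fitting a degree-1 polynomial gives P(t) = 4t - 2.
Then P(0) = -2.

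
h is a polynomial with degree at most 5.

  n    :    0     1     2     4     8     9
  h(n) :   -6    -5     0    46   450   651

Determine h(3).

Write h(n) = an^5 + bn^4 + cn³ + dn² + en + p; the 6 given values yield a linear system in the 6 coefficients.
Solving, the top 2 coefficients vanish, and h(n) = n³ - n² + n - 6.
Then h(3) = 15.

15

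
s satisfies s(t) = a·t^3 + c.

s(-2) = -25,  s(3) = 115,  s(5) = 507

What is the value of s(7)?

1379

From s(-2) = -25 and s(3) = 115: -8a + c = -25 and 27a + c = 115.
Subtracting: 35a = 140, so a = 4; then c = -25 − 4·(-8) = 7.
So s(t) = 4t³ + 7, and s(7) = 1379.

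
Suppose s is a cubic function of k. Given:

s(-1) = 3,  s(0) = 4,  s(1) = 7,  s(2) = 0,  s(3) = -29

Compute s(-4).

First differences: 1, 3, -7, -29. Second differences: 2, -10, -22. Third differences: -12, -12.
Level-3 differences are constant, so s has degree 3.
Fitting a degree-3 polynomial gives s(k) = -2k³ + k² + 4k + 4.
Then s(-4) = 132.

132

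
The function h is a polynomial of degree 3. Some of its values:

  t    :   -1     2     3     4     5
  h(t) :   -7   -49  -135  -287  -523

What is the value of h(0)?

Write h(t) = at³ + bt² + ct + d; the 5 given values yield a linear system in the 4 coefficients.
Solving, h(t) = -3t³ - 6t² + t - 3.
Then h(0) = -3.

-3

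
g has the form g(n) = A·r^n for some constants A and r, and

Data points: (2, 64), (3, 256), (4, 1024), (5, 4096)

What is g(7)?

65536

Consecutive ratio: 256/64 = 4, and 1024/256 = 4, so r = 4.
Then A·4^2 = 64 gives A = 4, and g(n) = 4·4^n.
g(7) = 4·4^7 = 65536.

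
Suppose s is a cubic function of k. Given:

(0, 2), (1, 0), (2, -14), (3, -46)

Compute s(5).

-188

Write s(k) = ak³ + bk² + ck + d; the 4 given values yield a linear system in the 4 coefficients.
Solving, s(k) = -k³ - 3k² + 2k + 2.
Then s(5) = -188.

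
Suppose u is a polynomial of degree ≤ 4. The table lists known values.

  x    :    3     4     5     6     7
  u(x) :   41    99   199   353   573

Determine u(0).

-1

First differences: 58, 100, 154, 220. Second differences: 42, 54, 66. Third differences: 12, 12.
Level-3 differences are constant, so u has degree 3.
Fitting a degree-3 polynomial gives u(x) = 2x³ - 3x² + 5x - 1.
Then u(0) = -1.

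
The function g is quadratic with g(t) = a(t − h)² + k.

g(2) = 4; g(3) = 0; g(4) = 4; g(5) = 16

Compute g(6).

First differences -4, 4, 12; second difference 8 = 2a, so a = 4.
Expanding, the t-coefficient is −2ah = -8h; matching it to the data gives h = 3, and then k = 0.
So g(t) = 4(t − 3)² + 0.
g(6) = 4·3² + 0 = 36.

36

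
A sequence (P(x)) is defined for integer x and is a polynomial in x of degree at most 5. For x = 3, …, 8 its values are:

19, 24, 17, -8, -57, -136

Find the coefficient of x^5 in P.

0

First differences: 5, -7, -25, -49, -79. Second differences: -12, -18, -24, -30. Third differences: -6, -6, -6.
Level-3 differences are constant, so P has degree 3.
Fitting a degree-3 polynomial gives P(x) = -x³ + 6x² - 8.
The coefficient of x^5 is 0.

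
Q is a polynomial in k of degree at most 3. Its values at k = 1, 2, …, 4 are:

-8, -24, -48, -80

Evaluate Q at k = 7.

First differences: -16, -24, -32. Second differences: -8, -8.
Level-2 differences are constant, so Q has degree 2.
Fitting a degree-2 polynomial gives Q(k) = -4k² - 4k.
Then Q(7) = -224.

-224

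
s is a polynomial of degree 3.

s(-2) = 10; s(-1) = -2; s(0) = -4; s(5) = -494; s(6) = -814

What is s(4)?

Write s(n) = an³ + bn² + cn + d; the 5 given values yield a linear system in the 4 coefficients.
Solving, s(n) = -3n³ - 4n² - 3n - 4.
Then s(4) = -272.

-272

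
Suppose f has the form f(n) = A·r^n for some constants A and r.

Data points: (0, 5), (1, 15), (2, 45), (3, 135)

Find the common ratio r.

3

Consecutive ratio: 15/5 = 3, and 45/15 = 3, so r = 3.
Then A·3^0 = 5 gives A = 5, and f(n) = 5·3^n.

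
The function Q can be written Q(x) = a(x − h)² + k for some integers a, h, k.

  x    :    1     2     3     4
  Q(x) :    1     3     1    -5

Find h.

First differences 2, -2, -6; second difference -4 = 2a, so a = -2.
Expanding, the x-coefficient is −2ah = 4h; matching it to the data gives h = 2, and then k = 3.
So Q(x) = -2(x − 2)² + 3.
Hence h = 2.

2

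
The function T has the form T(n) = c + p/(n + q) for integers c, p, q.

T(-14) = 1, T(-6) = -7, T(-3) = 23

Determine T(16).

(T(n) − c)(n + q) = p for each data point; the three points give a linear system in c and q, then p follows.
Solving: c = 3, q = 4, p = 20, so T(n) = 3 + 20/(n + 4).
Then T(16) = 3 + 20/20 = 4.

4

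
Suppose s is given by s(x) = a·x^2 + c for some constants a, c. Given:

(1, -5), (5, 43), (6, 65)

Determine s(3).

11

From s(1) = -5 and s(5) = 43: 1a + c = -5 and 25a + c = 43.
Subtracting: 24a = 48, so a = 2; then c = -5 − 2·1 = -7.
So s(x) = 2x² − 7, and s(3) = 11.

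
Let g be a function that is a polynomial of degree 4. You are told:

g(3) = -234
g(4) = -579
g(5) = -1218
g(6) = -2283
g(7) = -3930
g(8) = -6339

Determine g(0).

-3

First differences: -345, -639, -1065, -1647, -2409. Second differences: -294, -426, -582, -762. Third differences: -132, -156, -180. Fourth differences: -24, -24.
Level-4 differences are constant, so g has degree 4.
Fitting a degree-4 polynomial gives g(n) = -n^4 - 4n³ - 2n² - 8n - 3.
Then g(0) = -3.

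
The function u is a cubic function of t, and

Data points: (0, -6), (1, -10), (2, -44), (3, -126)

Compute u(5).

Write u(t) = at³ + bt² + ct + d; the 4 given values yield a linear system in the 4 coefficients.
Solving, u(t) = -3t³ - 6t² + 5t - 6.
Then u(5) = -506.

-506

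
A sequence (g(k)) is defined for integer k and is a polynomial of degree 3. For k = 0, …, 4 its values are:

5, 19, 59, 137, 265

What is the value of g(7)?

1069

First differences: 14, 40, 78, 128. Second differences: 26, 38, 50. Third differences: 12, 12.
Level-3 differences are constant, so g has degree 3.
Fitting a degree-3 polynomial gives g(k) = 2k³ + 7k² + 5k + 5.
Then g(7) = 1069.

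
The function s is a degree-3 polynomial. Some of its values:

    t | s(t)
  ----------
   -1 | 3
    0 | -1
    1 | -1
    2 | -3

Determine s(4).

-37

Write s(t) = at³ + bt² + ct + d; the 4 given values yield a linear system in the 4 coefficients.
Solving, s(t) = -t³ + 2t² - t - 1.
Then s(4) = -37.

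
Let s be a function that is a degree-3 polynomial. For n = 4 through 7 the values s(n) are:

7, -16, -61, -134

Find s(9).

-388

Write s(n) = an³ + bn² + cn + d; the 4 given values yield a linear system in the 4 coefficients.
Solving, s(n) = -n³ + 4n² + 2n - 1.
Then s(9) = -388.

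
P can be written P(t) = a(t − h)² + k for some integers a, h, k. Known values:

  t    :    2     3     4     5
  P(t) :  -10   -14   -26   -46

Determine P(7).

-110

First differences -4, -12, -20; second difference -8 = 2a, so a = -4.
Expanding, the t-coefficient is −2ah = 8h; matching it to the data gives h = 2, and then k = -10.
So P(t) = -4(t − 2)² − 10.
P(7) = -4·5² − 10 = -110.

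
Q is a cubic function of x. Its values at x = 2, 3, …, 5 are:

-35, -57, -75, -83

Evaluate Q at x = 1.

-15

Write Q(x) = ax³ + bx² + cx + d; the 4 given values yield a linear system in the 4 coefficients.
Solving, Q(x) = x³ - 7x² - 6x - 3.
Then Q(1) = -15.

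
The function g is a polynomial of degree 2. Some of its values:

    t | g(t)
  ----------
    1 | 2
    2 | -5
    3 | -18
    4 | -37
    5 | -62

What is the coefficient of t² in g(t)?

-3

First differences: -7, -13, -19, -25. Second differences: -6, -6, -6.
Level-2 differences are constant, so g has degree 2.
Fitting a degree-2 polynomial gives g(t) = -3t² + 2t + 3.
The coefficient of t² is -3.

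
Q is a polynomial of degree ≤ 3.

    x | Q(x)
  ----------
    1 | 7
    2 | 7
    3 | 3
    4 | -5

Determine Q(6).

Write Q(x) = ax³ + bx² + cx + d; the 4 given values yield a linear system in the 4 coefficients.
Solving, the leading coefficient vanishes, and Q(x) = -2x² + 6x + 3.
Then Q(6) = -33.

-33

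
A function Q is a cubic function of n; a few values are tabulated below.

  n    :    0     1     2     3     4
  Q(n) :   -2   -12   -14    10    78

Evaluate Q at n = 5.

First differences: -10, -2, 24, 68. Second differences: 8, 26, 44. Third differences: 18, 18.
Level-3 differences are constant, so Q has degree 3.
Fitting a degree-3 polynomial gives Q(n) = 3n³ - 5n² - 8n - 2.
Then Q(5) = 208.

208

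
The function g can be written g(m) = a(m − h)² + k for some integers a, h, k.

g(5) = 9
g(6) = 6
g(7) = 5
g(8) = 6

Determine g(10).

First differences -3, -1, 1; second difference 2 = 2a, so a = 1.
Expanding, the m-coefficient is −2ah = -2h; matching it to the data gives h = 7, and then k = 5.
So g(m) = 1(m − 7)² + 5.
g(10) = 1·3² + 5 = 14.

14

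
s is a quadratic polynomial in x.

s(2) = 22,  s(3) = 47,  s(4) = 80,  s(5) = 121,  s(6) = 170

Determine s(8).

First differences: 25, 33, 41, 49. Second differences: 8, 8, 8.
Level-2 differences are constant, so s has degree 2.
Fitting a degree-2 polynomial gives s(x) = 4x² + 5x - 4.
Then s(8) = 292.

292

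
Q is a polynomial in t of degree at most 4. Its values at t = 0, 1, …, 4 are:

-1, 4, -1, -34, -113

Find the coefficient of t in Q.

4

First differences: 5, -5, -33, -79. Second differences: -10, -28, -46. Third differences: -18, -18.
Level-3 differences are constant, so Q has degree 3.
Fitting a degree-3 polynomial gives Q(t) = -3t³ + 4t² + 4t - 1.
The coefficient of t is 4.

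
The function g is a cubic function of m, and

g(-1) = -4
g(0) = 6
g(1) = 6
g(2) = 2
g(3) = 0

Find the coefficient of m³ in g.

First differences: 10, 0, -4, -2. Second differences: -10, -4, 2. Third differences: 6, 6.
Level-3 differences are constant, so g has degree 3.
Fitting a degree-3 polynomial gives g(m) = m³ - 5m² + 4m + 6.
The coefficient of m³ is 1.

1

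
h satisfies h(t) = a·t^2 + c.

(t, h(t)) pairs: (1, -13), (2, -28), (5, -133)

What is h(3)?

From h(1) = -13 and h(2) = -28: 1a + c = -13 and 4a + c = -28.
Subtracting: 3a = -15, so a = -5; then c = -13 − (-5)·1 = -8.
So h(t) = -5t² − 8, and h(3) = -53.

-53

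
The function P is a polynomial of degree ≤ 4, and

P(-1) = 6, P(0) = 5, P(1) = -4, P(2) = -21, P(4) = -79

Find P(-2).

-1

Write P(m) = am^4 + bm³ + cm² + dm + e; the 5 given values yield a linear system in the 5 coefficients.
Solving, the top 2 coefficients vanish, and P(m) = -4m² - 5m + 5.
Then P(-2) = -1.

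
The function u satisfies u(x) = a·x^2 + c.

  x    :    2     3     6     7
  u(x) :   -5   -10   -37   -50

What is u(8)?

From u(2) = -5 and u(3) = -10: 4a + c = -5 and 9a + c = -10.
Subtracting: 5a = -5, so a = -1; then c = -5 − (-1)·4 = -1.
So u(x) = -1x² − 1, and u(8) = -65.

-65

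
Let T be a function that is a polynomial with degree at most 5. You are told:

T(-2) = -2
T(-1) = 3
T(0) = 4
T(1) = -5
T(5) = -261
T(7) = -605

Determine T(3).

Write T(m) = am^5 + bm^4 + cm³ + dm² + em + p; the 6 given values yield a linear system in the 6 coefficients.
Solving, the top 2 coefficients vanish, and T(m) = -m³ - 5m² - 3m + 4.
Then T(3) = -77.

-77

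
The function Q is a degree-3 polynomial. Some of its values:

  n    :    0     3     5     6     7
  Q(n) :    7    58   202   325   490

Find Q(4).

115

Write Q(n) = an³ + bn² + cn + d; the 5 given values yield a linear system in the 4 coefficients.
Solving, Q(n) = n³ + 3n² - n + 7.
Then Q(4) = 115.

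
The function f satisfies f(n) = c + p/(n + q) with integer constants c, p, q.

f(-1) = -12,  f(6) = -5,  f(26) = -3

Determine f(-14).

1

(f(n) − c)(n + q) = p for each data point; the three points give a linear system in c and q, then p follows.
Solving: c = -2, q = 4, p = -30, so f(n) = -2 − 30/(n + 4).
Then f(-14) = -2 − 30/(-10) = 1.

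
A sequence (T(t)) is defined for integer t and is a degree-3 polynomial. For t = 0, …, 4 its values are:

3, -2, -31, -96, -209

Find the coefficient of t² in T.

-6

First differences: -5, -29, -65, -113. Second differences: -24, -36, -48. Third differences: -12, -12.
Level-3 differences are constant, so T has degree 3.
Fitting a degree-3 polynomial gives T(t) = -2t³ - 6t² + 3t + 3.
The coefficient of t² is -6.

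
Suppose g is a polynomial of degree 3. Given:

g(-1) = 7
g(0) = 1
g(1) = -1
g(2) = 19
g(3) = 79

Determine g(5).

Write g(n) = an³ + bn² + cn + d; the 5 given values yield a linear system in the 4 coefficients.
Solving, g(n) = 3n³ + 2n² - 7n + 1.
Then g(5) = 391.

391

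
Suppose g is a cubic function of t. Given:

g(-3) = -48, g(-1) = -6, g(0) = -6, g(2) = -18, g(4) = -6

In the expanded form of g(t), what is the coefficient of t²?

-3

Write g(t) = at³ + bt² + ct + d; the 5 given values yield a linear system in the 4 coefficients.
Solving, g(t) = t³ - 3t² - 4t - 6.
The coefficient of t² is -3.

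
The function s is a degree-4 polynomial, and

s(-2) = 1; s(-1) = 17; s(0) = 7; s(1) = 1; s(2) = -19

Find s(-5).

-1223

Write s(m) = am^4 + bm³ + cm² + dm + e; the 5 given values yield a linear system in the 5 coefficients.
Solving, s(m) = -2m^4 + m³ + 4m² - 9m + 7.
Then s(-5) = -1223.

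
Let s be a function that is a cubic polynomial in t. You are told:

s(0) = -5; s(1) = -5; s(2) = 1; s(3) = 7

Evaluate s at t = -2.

Write s(t) = at³ + bt² + ct + d; the 4 given values yield a linear system in the 4 coefficients.
Solving, s(t) = -t³ + 6t² - 5t - 5.
Then s(-2) = 37.

37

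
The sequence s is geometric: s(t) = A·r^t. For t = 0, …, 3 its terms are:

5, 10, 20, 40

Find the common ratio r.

Consecutive ratio: 10/5 = 2, and 20/10 = 2, so r = 2.
Then A·2^0 = 5 gives A = 5, and s(t) = 5·2^t.

2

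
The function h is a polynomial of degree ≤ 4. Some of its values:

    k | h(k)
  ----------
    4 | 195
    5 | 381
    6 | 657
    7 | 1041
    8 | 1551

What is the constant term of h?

-9

Write h(k) = ak^4 + bk³ + ck² + dk + e; the 5 given values yield a linear system in the 5 coefficients.
Solving, the leading coefficient vanishes, and h(k) = 3k³ + 3k - 9.
The constant term is h(0) = -9.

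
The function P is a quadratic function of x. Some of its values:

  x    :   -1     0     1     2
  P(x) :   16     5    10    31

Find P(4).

121

Write P(x) = ax² + bx + c; the 4 given values yield a linear system in the 3 coefficients.
Solving, P(x) = 8x² - 3x + 5.
Then P(4) = 121.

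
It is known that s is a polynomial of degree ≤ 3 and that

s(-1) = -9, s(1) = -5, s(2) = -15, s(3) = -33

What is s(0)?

Write s(t) = at³ + bt² + ct + d; the 4 given values yield a linear system in the 4 coefficients.
Solving, the leading coefficient vanishes, and s(t) = -4t² + 2t - 3.
Then s(0) = -3.

-3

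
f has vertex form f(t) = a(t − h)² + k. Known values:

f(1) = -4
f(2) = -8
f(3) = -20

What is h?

First differences -4, -12; second difference -8 = 2a, so a = -4.
Expanding, the t-coefficient is −2ah = 8h; matching it to the data gives h = 1, and then k = -4.
So f(t) = -4(t − 1)² − 4.
Hence h = 1.

1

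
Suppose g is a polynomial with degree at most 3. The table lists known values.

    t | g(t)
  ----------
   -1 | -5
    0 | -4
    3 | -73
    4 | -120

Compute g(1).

-15

Write g(t) = at³ + bt² + ct + d; the 4 given values yield a linear system in the 4 coefficients.
Solving, the leading coefficient vanishes, and g(t) = -6t² - 5t - 4.
Then g(1) = -15.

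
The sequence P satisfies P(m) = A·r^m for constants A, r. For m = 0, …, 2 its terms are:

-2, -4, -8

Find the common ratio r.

2

Consecutive ratio: -4/(-2) = 2, and -8/(-4) = 2, so r = 2.
Then A·2^0 = -2 gives A = -2, and P(m) = -2·2^m.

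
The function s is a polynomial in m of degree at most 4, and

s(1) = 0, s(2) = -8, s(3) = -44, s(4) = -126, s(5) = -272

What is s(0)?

-2

First differences: -8, -36, -82, -146. Second differences: -28, -46, -64. Third differences: -18, -18.
Level-3 differences are constant, so s has degree 3.
Fitting a degree-3 polynomial gives s(m) = -3m³ + 4m² + m - 2.
The constant term is s(0) = -2.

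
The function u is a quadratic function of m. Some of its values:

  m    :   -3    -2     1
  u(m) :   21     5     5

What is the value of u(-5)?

Write u(m) = am² + bm + c; the 3 given values yield a linear system in the 3 coefficients.
Solving, u(m) = 4m² + 4m - 3.
Then u(-5) = 77.

77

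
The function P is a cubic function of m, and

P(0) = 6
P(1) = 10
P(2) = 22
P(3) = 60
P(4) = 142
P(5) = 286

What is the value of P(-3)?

-138

First differences: 4, 12, 38, 82, 144. Second differences: 8, 26, 44, 62. Third differences: 18, 18, 18.
Level-3 differences are constant, so P has degree 3.
Fitting a degree-3 polynomial gives P(m) = 3m³ - 5m² + 6m + 6.
Then P(-3) = -138.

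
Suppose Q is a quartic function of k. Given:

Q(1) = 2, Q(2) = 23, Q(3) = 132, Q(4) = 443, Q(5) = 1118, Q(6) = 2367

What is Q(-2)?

First differences: 21, 109, 311, 675, 1249. Second differences: 88, 202, 364, 574. Third differences: 114, 162, 210. Fourth differences: 48, 48.
Level-4 differences are constant, so Q has degree 4.
Fitting a degree-4 polynomial gives Q(k) = 2k^4 - k³ - 2k + 3.
Then Q(-2) = 47.

47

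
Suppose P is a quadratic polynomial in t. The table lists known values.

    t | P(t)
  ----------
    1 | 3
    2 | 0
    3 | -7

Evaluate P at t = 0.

2

Write P(t) = at² + bt + c; the 3 given values yield a linear system in the 3 coefficients.
Solving, P(t) = -2t² + 3t + 2.
Then P(0) = 2.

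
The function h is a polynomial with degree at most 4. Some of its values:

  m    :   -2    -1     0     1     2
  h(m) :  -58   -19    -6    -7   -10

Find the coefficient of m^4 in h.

0

First differences: 39, 13, -1, -3. Second differences: -26, -14, -2. Third differences: 12, 12.
Level-3 differences are constant, so h has degree 3.
Fitting a degree-3 polynomial gives h(m) = 2m³ - 7m² + 4m - 6.
The coefficient of m^4 is 0.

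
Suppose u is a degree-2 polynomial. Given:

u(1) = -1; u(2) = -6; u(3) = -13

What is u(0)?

2

Write u(x) = ax² + bx + c; the 3 given values yield a linear system in the 3 coefficients.
Solving, u(x) = -x² - 2x + 2.
The constant term is u(0) = 2.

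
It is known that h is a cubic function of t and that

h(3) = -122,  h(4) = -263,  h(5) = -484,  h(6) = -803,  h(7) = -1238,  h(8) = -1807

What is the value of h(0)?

1

Write h(t) = at³ + bt² + ct + d; the 6 given values yield a linear system in the 4 coefficients.
Solving, h(t) = -3t³ - 4t² - 2t + 1.
Then h(0) = 1.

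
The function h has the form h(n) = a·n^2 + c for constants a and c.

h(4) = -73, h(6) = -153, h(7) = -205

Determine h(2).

-25

From h(4) = -73 and h(6) = -153: 16a + c = -73 and 36a + c = -153.
Subtracting: 20a = -80, so a = -4; then c = -73 − (-4)·16 = -9.
So h(n) = -4n² − 9, and h(2) = -25.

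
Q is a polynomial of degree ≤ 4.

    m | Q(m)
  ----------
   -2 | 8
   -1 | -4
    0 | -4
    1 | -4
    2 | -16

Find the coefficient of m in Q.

2

Write Q(m) = am^4 + bm³ + cm² + dm + e; the 5 given values yield a linear system in the 5 coefficients.
Solving, the leading coefficient vanishes, and Q(m) = -2m³ + 2m - 4.
The coefficient of m is 2.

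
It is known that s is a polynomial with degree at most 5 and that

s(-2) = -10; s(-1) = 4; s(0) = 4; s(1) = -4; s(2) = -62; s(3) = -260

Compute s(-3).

-92

First differences: 14, 0, -8, -58, -198. Second differences: -14, -8, -50, -140. Third differences: 6, -42, -90. Fourth differences: -48, -48.
Level-4 differences are constant, so s has degree 4.
Fitting a degree-4 polynomial gives s(x) = -2x^4 - 3x³ - 2x² - x + 4.
Then s(-3) = -92.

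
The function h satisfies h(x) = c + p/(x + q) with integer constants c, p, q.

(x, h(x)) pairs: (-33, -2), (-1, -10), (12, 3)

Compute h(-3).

(h(x) − c)(x + q) = p for each data point; the three points give a linear system in c and q, then p follows.
Solving: c = -1, q = -3, p = 36, so h(x) = -1 + 36/(x − 3).
Then h(-3) = -1 + 36/(-6) = -7.

-7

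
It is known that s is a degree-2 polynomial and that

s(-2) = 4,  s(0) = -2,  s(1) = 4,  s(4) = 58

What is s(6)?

124

Write s(n) = an² + bn + c; the 4 given values yield a linear system in the 3 coefficients.
Solving, s(n) = 3n² + 3n - 2.
Then s(6) = 124.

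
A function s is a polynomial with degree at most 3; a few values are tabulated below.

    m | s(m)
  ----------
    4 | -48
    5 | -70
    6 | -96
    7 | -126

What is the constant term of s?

0

First differences: -22, -26, -30. Second differences: -4, -4.
Level-2 differences are constant, so s has degree 2.
Fitting a degree-2 polynomial gives s(m) = -2m² - 4m.
The constant term is s(0) = 0.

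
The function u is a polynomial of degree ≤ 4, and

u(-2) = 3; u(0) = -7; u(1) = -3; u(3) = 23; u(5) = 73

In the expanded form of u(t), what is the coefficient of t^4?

Write u(t) = at^4 + bt³ + ct² + dt + e; the 5 given values yield a linear system in the 5 coefficients.
Solving, the top 2 coefficients vanish, and u(t) = 3t² + t - 7.
The coefficient of t^4 is 0.

0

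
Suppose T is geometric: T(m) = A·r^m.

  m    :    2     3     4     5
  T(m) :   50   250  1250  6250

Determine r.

Consecutive ratio: 250/50 = 5, and 1250/250 = 5, so r = 5.
Then A·5^2 = 50 gives A = 2, and T(m) = 2·5^m.

5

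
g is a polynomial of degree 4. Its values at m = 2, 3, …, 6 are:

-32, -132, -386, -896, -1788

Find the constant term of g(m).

Write g(m) = am^4 + bm³ + cm² + dm + e; the 5 given values yield a linear system in the 5 coefficients.
Solving, g(m) = -m^4 - 3m³ + 5m² - 3m - 6.
The constant term is g(0) = -6.

-6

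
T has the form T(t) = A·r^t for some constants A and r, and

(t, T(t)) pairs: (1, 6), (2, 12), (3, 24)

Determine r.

Consecutive ratio: 12/6 = 2, and 24/12 = 2, so r = 2.
Then A·2^1 = 6 gives A = 3, and T(t) = 3·2^t.

2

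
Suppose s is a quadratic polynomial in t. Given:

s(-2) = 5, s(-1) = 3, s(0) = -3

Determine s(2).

Write s(t) = at² + bt + c; the 3 given values yield a linear system in the 3 coefficients.
Solving, s(t) = -2t² - 8t - 3.
Then s(2) = -27.

-27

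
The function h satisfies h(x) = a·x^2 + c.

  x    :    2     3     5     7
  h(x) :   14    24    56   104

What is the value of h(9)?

168

From h(2) = 14 and h(3) = 24: 4a + c = 14 and 9a + c = 24.
Subtracting: 5a = 10, so a = 2; then c = 14 − 2·4 = 6.
So h(x) = 2x² + 6, and h(9) = 168.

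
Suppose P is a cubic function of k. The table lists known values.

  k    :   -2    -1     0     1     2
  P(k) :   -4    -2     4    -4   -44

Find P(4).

-292

First differences: 2, 6, -8, -40. Second differences: 4, -14, -32. Third differences: -18, -18.
Level-3 differences are constant, so P has degree 3.
Fitting a degree-3 polynomial gives P(k) = -3k³ - 7k² + 2k + 4.
Then P(4) = -292.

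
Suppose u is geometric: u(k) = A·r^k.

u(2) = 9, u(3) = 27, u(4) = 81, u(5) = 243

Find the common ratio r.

3

Consecutive ratio: 27/9 = 3, and 81/27 = 3, so r = 3.
Then A·3^2 = 9 gives A = 1, and u(k) = 1·3^k.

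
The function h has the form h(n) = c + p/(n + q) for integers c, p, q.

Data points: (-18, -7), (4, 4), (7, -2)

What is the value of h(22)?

-5

(h(n) − c)(n + q) = p for each data point; the three points give a linear system in c and q, then p follows.
Solving: c = -6, q = -2, p = 20, so h(n) = -6 + 20/(n − 2).
Then h(22) = -6 + 20/20 = -5.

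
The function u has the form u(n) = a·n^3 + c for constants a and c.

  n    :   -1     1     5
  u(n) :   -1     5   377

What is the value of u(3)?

From u(-1) = -1 and u(1) = 5: -1a + c = -1 and 1a + c = 5.
Subtracting: 2a = 6, so a = 3; then c = -1 − 3·(-1) = 2.
So u(n) = 3n³ + 2, and u(3) = 83.

83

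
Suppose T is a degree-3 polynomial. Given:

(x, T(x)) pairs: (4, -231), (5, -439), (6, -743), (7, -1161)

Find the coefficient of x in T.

2

Write T(x) = ax³ + bx² + cx + d; the 4 given values yield a linear system in the 4 coefficients.
Solving, T(x) = -3x³ - 3x² + 2x + 1.
The coefficient of x is 2.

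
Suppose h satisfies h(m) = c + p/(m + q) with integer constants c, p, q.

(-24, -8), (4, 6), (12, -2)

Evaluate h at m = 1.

42

(h(m) − c)(m + q) = p for each data point; the three points give a linear system in c and q, then p follows.
Solving: c = -6, q = 0, p = 48, so h(m) = -6 + 48/(m + 0).
Then h(1) = -6 + 48/1 = 42.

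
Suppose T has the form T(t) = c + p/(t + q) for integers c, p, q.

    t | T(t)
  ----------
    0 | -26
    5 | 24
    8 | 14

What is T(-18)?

(T(t) − c)(t + q) = p for each data point; the three points give a linear system in c and q, then p follows.
Solving: c = 4, q = -2, p = 60, so T(t) = 4 + 60/(t − 2).
Then T(-18) = 4 + 60/(-20) = 1.

1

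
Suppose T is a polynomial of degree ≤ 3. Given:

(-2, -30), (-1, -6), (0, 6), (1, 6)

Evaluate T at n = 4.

Write T(n) = an³ + bn² + cn + d; the 4 given values yield a linear system in the 4 coefficients.
Solving, the leading coefficient vanishes, and T(n) = -6n² + 6n + 6.
Then T(4) = -66.

-66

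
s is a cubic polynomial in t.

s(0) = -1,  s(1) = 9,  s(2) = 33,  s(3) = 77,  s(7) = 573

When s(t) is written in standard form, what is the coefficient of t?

Write s(t) = at³ + bt² + ct + d; the 5 given values yield a linear system in the 4 coefficients.
Solving, s(t) = t³ + 4t² + 5t - 1.
The coefficient of t is 5.

5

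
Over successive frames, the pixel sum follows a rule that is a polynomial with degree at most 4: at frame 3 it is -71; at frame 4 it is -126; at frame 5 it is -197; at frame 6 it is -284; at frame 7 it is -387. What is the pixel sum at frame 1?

-9

Write the value at t as P(t).
Write P(t) = at^4 + bt³ + ct² + dt + e; the 5 given values yield a linear system in the 5 coefficients.
Solving, the top 2 coefficients vanish, and P(t) = -8t² + t - 2.
Then P(1) = -9.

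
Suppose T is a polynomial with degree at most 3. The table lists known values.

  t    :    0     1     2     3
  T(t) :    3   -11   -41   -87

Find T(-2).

First differences: -14, -30, -46. Second differences: -16, -16.
Level-2 differences are constant, so T has degree 2.
Fitting a degree-2 polynomial gives T(t) = -8t² - 6t + 3.
Then T(-2) = -17.

-17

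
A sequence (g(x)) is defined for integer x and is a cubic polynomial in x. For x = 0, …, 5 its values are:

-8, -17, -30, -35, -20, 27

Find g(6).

First differences: -9, -13, -5, 15, 47. Second differences: -4, 8, 20, 32. Third differences: 12, 12, 12.
Level-3 differences are constant, so g has degree 3.
Extending the table by one column gives the next first difference 91, so g(6) = 27 + 91 = 118.

118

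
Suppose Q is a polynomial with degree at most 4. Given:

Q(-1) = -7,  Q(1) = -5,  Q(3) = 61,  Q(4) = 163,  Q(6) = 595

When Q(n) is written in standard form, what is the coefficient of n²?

Write Q(n) = an^4 + bn³ + cn² + dn + e; the 5 given values yield a linear system in the 5 coefficients.
Solving, the leading coefficient vanishes, and Q(n) = 3n³ - n² - 2n - 5.
The coefficient of n² is -1.

-1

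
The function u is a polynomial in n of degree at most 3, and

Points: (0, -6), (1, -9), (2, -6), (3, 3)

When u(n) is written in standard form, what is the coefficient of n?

-6

Write u(n) = an³ + bn² + cn + d; the 4 given values yield a linear system in the 4 coefficients.
Solving, the leading coefficient vanishes, and u(n) = 3n² - 6n - 6.
The coefficient of n is -6.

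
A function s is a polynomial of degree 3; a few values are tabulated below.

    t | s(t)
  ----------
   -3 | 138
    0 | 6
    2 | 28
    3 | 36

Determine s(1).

14

Write s(t) = at³ + bt² + ct + d; the 4 given values yield a linear system in the 4 coefficients.
Solving, s(t) = -2t³ + 9t² + t + 6.
Then s(1) = 14.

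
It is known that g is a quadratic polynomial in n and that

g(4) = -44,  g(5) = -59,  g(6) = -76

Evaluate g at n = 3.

-31

Write g(n) = an² + bn + c; the 3 given values yield a linear system in the 3 coefficients.
Solving, g(n) = -n² - 6n - 4.
Then g(3) = -31.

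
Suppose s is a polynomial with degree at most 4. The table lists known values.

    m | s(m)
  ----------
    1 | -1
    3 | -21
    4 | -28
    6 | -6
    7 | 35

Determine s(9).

207

Write s(m) = am^4 + bm³ + cm² + dm + e; the 5 given values yield a linear system in the 5 coefficients.
Solving, the leading coefficient vanishes, and s(m) = m³ - 7m² + 5m.
Then s(9) = 207.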